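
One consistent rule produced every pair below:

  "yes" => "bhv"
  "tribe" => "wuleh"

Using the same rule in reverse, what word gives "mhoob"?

Each letter is shifted forward by 3 in the alphabet (a Caesar shift of +3).
Undoing it on mhoob: m−3=j, h−3=e, o−3=l, o−3=l, b−3=y.

jelly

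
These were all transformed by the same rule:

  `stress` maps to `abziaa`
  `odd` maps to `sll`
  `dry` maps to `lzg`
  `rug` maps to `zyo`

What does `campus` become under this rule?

The shift depends on letter class: consonant s→a is +8, but vowel e→i is +4. The rule splits by letter class: vowels +4, consonants +8.
For campus: c(cons)+8=k, a(vowel)+4=e, m(cons)+8=u, p(cons)+8=x, u(vowel)+4=y, s(cons)+8=a.

keuxya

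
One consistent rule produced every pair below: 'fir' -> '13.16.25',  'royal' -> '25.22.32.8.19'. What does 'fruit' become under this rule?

f is letter #6 and maps to 13: an offset of 7. The number is (letter's place in the alphabet, a=1) + 7.
On fruit: f=6→13, r=18→25, u=21→28, i=9→16, t=20→27.

13.25.28.16.27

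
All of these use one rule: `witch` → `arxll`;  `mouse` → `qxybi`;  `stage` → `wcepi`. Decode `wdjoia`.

Shifts by position in witch: pos 0: w→a (+4), pos 1: i→r (+9), pos 2: t→x (+4), pos 3: c→l (+9) — repeating every 2. It's a Vigenère-style cipher with numeric key [4,9]: position i shifts by key[i mod 2].
Reversing it on wdjoia: w−4=s, d−9=u, j−4=f, o−9=f, i−4=e, a−9=r.

suffer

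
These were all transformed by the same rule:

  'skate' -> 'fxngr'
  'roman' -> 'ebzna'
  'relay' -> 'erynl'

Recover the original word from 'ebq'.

Compare letters: s→f is +13, k→x is +13, a→n is +13 — a constant shift. Each letter is shifted forward by 13 in the alphabet (a Caesar shift of +13).
Undoing it on ebq: e−13=r, b−13=o, q−13=d.

rod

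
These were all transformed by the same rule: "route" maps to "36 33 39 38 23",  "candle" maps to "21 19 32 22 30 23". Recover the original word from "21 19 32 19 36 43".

r is letter #18 and maps to 36: an offset of 18. Letters become their 1-based position plus 18 (so a→19, b→20, …).
Decoding 21 19 32 19 36 43: 21→(21−18)÷1=3=c, 19→(19−18)÷1=1=a, 32→(32−18)÷1=14=n, 19→(19−18)÷1=1=a, 36→(36−18)÷1=18=r, 43→(43−18)÷1=25=y.

canary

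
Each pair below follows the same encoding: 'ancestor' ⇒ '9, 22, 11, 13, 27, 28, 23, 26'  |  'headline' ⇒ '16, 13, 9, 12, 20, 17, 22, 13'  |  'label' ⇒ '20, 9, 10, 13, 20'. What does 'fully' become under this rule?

14, 29, 20, 20, 33

a is letter #1 and maps to 9: an offset of 8. Each letter is replaced by its alphabet position (a=1..z=26) + 8.
Applying it to fully: f=6→14, u=21→29, l=12→20, l=12→20, y=25→33.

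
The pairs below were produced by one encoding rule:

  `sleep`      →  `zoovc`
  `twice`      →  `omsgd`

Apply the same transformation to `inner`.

The output letters match the input read backwards, each shifted +10: sleep reversed is peels. Two steps: reverse the string, then apply a Caesar shift of +10.
On inner: reverse → renni; then shift: r+10=b, e+10=o, n+10=x, n+10=x, i+10=s.

boxxs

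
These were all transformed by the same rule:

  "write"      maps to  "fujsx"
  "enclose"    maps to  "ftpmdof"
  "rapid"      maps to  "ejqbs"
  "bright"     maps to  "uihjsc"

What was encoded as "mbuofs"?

The output letters match the input read backwards, each shifted +1: write reversed is etirw. Two steps: reverse the string, then apply a Caesar shift of +1.
Decoding mbuofs: shift back: m−1=l, b−1=a, u−1=t, o−1=n, f−1=e, s−1=r → latner; then reverse → rental.

rental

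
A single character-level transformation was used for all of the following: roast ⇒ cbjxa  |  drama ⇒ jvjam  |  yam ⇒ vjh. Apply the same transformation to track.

tljac

Read the word backwards and shift each letter +9.
Applying it to track: reverse → kcart; then shift: k+9=t, c+9=l, a+9=j, r+9=a, t+9=c.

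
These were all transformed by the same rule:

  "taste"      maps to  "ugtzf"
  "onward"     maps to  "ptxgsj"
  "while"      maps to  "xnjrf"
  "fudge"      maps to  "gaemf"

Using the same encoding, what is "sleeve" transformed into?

trfkwk

Shifts by position in taste: pos 0: t→u (+1), pos 1: a→g (+6), pos 2: s→t (+1), pos 3: t→z (+6) — repeating every 2. A repeating key of period 2 is used — shifts +1, +6 over and over.
On sleeve: s+1=t, l+6=r, e+1=f, e+6=k, v+1=w, e+6=k.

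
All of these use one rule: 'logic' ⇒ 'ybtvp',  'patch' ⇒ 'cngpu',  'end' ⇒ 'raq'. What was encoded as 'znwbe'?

Each letter is shifted forward by 13 in the alphabet (a Caesar shift of +13).
Reversing it on znwbe: z−13=m, n−13=a, w−13=j, b−13=o, e−13=r.

major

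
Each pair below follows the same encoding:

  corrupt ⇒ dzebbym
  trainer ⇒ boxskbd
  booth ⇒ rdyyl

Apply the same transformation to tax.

The output letters match the input read backwards, each shifted +10: corrupt reversed is tpurroc. The word is reversed, then every letter is shifted forward by 10.
For tax: reverse → xat; then shift: x+10=h, a+10=k, t+10=d.

hkd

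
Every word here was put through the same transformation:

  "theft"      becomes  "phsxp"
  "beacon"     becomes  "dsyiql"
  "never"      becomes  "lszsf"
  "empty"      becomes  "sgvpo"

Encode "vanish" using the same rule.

zylmkh

Each letter's alphabet position (a=0..z=25) is mapped through 5·x+24 mod 26 — an affine cipher.
On vanish: v(21)→5·21+24≡25=z; a(0)→5·0+24≡24=y; n(13)→5·13+24≡11=l; i(8)→5·8+24≡12=m; s(18)→5·18+24≡10=k; h(7)→5·7+24≡7=h (all mod 26).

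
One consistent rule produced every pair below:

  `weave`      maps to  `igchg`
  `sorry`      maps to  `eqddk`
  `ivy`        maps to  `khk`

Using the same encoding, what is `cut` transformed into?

owf

Vowels shift forward by 2 and consonants shift forward by 12.
For cut: c(cons)+12=o, u(vowel)+2=w, t(cons)+12=f.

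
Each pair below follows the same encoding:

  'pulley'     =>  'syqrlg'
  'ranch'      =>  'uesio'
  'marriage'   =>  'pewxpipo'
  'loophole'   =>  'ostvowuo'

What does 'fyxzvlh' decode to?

In pulley: p→s is +3, u→y is +4, l→q is +5, l→r is +6 — the shift increases by 1 each position. Letter i (0-indexed) is shifted by i+3, so successive shifts are 3, 4, 5, ….
Reversing it on fyxzvlh: f−3=c, y−4=u, x−5=s, z−6=t, v−7=o, l−8=d, h−9=y.

custody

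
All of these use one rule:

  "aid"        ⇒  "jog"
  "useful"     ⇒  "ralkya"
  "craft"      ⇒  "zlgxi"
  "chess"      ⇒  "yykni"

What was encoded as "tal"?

Two steps: reverse the string, then apply a Caesar shift of +6.
Undoing it on tal: shift back: t−6=n, a−6=u, l−6=f → nuf; then reverse → fun.

fun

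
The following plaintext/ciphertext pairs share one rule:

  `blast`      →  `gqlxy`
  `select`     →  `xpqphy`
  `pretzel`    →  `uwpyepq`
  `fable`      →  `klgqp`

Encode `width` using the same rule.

The shift depends on letter class: consonant b→g is +5, but vowel a→l is +11. Two shifts are in play — +11 for a/e/i/o/u, +5 for every other letter.
For width: w(cons)+5=b, i(vowel)+11=t, d(cons)+5=i, t(cons)+5=y, h(cons)+5=m.

btiym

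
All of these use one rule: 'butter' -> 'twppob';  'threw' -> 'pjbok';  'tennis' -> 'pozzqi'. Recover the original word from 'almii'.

class

Each letter's alphabet position (a=0..z=25) is mapped through 7·x+12 mod 26 — an affine cipher.
Decoding almii: a(0)→15·(0−12)≡2=c; l(11)→15·(11−12)≡11=l; m(12)→15·(12−12)≡0=a; i(8)→15·(8−12)≡18=s; i(8)→15·(8−12)≡18=s (all mod 26).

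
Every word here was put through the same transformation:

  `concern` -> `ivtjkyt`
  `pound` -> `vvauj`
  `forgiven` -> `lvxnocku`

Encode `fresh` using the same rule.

Shifts by position in concern: pos 0: c→i (+6), pos 1: o→v (+7), pos 2: n→t (+6), pos 3: c→j (+7) — repeating every 2. A repeating key of period 2 is used — shifts +6, +7 over and over.
For fresh: f+6=l, r+7=y, e+6=k, s+7=z, h+6=n.

lykzn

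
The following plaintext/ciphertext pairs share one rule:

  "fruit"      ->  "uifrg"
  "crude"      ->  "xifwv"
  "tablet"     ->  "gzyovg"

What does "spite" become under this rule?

hkrgv

This is the alphabet-reversal cipher (Atbash): a becomes z, b becomes y, etc.
For spite: s↔h, p↔k, i↔r, t↔g, e↔v.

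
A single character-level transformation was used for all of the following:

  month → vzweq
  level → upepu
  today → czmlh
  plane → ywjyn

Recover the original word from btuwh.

Shifts by position in month: pos 0: m→v (+9), pos 1: o→z (+11), pos 2: n→w (+9), pos 3: t→e (+11) — repeating every 2. A repeating key of period 2 is used — shifts +9, +11 over and over.
Decoding btuwh: b−9=s, t−11=i, u−9=l, w−11=l, h−9=y.

silly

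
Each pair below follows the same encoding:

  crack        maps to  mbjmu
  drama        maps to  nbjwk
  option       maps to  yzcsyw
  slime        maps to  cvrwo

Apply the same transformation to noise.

Shifts by position in crack: pos 0: c→m (+10), pos 1: r→b (+10), pos 2: a→j (+9), pos 3: c→m (+10), pos 4: k→u (+10) — repeating every 3. The shifts repeat in a cycle of length 3: positions 0,1,… shift by +10, +10, +9, then the pattern repeats.
Applying it to noise: n+10=x, o+10=y, i+9=r, s+10=c, e+10=o.

xyrco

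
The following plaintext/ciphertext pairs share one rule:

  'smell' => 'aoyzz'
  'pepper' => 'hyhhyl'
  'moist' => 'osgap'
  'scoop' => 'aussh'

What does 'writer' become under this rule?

s(18)→a(0) and m(12)→o(14) fit y≡15x+16 (mod 26); the inverse of 15 mod 26 is 7. Treating letters as 0–25, the rule is x ↦ 15x + 16 (mod 26).
Applying it to writer: w(22)→15·22+16≡8=i; r(17)→15·17+16≡11=l; i(8)→15·8+16≡6=g; t(19)→15·19+16≡15=p; e(4)→15·4+16≡24=y; r(17)→15·17+16≡11=l (all mod 26).

ilgpyl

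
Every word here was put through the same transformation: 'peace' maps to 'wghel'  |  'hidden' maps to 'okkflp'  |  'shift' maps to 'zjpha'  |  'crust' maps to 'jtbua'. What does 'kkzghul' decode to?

disease

It's a Vigenère-style cipher with numeric key [7,2]: position i shifts by key[i mod 2].
Reversing it on kkzghul: k−7=d, k−2=i, z−7=s, g−2=e, h−7=a, u−2=s, l−7=e.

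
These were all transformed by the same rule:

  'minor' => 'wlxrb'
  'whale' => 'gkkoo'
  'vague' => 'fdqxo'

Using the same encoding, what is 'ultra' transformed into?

Shifts by position in minor: pos 0: m→w (+10), pos 1: i→l (+3), pos 2: n→x (+10), pos 3: o→r (+3) — repeating every 2. The shifts repeat in a cycle of length 2: positions 0,1,… shift by +10, +3, then the pattern repeats.
For ultra: u+10=e, l+3=o, t+10=d, r+3=u, a+10=k.

eoduk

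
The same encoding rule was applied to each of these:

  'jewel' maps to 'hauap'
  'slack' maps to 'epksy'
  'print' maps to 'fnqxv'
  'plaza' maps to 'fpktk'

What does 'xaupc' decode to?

newly

j(9)→h(7) and e(4)→a(0) fit y≡17x+10 (mod 26); the inverse of 17 mod 26 is 23. Each letter's alphabet position (a=0..z=25) is mapped through 17·x+10 mod 26 — an affine cipher.
Reversing it on xaupc: x(23)→23·(23−10)≡13=n; a(0)→23·(0−10)≡4=e; u(20)→23·(20−10)≡22=w; p(15)→23·(15−10)≡11=l; c(2)→23·(2−10)≡24=y (all mod 26).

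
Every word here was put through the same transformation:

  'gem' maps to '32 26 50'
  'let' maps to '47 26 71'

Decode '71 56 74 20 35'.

g(#7)→32 and e(#5)→26: differences scale by 3, so n = 3·pos + 11. With a=1..z=26, the number is 3·pos + 11.
Decoding 71 56 74 20 35: 71→(71−11)÷3=20=t, 56→(56−11)÷3=15=o, 74→(74−11)÷3=21=u, 20→(20−11)÷3=3=c, 35→(35−11)÷3=8=h.

touch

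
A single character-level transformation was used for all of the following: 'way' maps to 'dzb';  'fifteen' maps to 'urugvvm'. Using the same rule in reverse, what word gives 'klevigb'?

Letters are reflected about the middle of the alphabet (position → 25−position): Atbash.
Reversing it on klevigb: k↔p, l↔o, e↔v, v↔e, i↔r, g↔t, b↔y.

poverty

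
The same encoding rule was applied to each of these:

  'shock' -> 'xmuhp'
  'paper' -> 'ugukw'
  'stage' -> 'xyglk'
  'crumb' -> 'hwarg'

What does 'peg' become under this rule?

ukl

The shift depends on letter class: consonant s→x is +5, but vowel o→u is +6. Two shifts are in play — +6 for a/e/i/o/u, +5 for every other letter.
Applying it to peg: p(cons)+5=u, e(vowel)+6=k, g(cons)+5=l.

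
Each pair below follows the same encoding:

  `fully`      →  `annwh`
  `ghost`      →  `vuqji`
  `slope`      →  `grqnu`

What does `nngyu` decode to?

swell

The output letters match the input read backwards, each shifted +2: fully reversed is ylluf. Read the word backwards and shift each letter +2.
Decoding nngyu: shift back: n−2=l, n−2=l, g−2=e, y−2=w, u−2=s → llews; then reverse → swell.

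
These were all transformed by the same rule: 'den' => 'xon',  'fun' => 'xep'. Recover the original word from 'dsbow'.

merit

The output letters match the input read backwards, each shifted +10: den reversed is ned. Read the word backwards and shift each letter +10.
Reversing it on dsbow: shift back: d−10=t, s−10=i, b−10=r, o−10=e, w−10=m → tirem; then reverse → merit.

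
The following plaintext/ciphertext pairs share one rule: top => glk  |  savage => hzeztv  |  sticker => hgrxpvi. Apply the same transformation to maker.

nzpvi

Letters are reflected about the middle of the alphabet (position → 25−position): Atbash.
On maker: m↔n, a↔z, k↔p, e↔v, r↔i.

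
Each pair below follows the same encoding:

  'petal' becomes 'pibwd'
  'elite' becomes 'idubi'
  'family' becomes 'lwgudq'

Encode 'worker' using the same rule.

kmvaiv

Each letter's alphabet position (a=0..z=25) is mapped through 3·x+22 mod 26 — an affine cipher.
Applying it to worker: w(22)→3·22+22≡10=k; o(14)→3·14+22≡12=m; r(17)→3·17+22≡21=v; k(10)→3·10+22≡0=a; e(4)→3·4+22≡8=i; r(17)→3·17+22≡21=v (all mod 26).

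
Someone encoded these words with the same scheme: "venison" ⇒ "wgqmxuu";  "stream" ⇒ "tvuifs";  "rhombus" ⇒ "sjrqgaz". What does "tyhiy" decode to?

sweet

In venison: v→w is +1, e→g is +2, n→q is +3, i→m is +4 — the shift increases by 1 each position. The shift increases by 1 at each position, starting from +1: 1, 2, 3, ….
Decoding tyhiy: t−1=s, y−2=w, h−3=e, i−4=e, y−5=t.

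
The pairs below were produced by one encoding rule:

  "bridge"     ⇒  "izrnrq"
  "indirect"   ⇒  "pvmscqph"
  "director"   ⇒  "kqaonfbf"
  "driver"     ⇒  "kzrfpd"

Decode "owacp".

In bridge: b→i is +7, r→z is +8, i→r is +9, d→n is +10 — the shift increases by 1 each position. Each letter shifts forward by (position + 7), i.e. 7, 8, 9, … — the shift grows by one for each successive letter.
Undoing it on owacp: o−7=h, w−8=o, a−9=r, c−10=s, p−11=e.

horse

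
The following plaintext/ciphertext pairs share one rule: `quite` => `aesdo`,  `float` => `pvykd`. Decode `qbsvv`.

grill

Compare letters: q→a is +10, u→e is +10, i→s is +10 — a constant shift. Every letter moves 10 places later in the alphabet, wrapping around z→a.
Undoing it on qbsvv: q−10=g, b−10=r, s−10=i, v−10=l, v−10=l.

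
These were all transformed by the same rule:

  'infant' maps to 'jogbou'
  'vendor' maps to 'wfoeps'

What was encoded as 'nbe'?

mad

This is a Caesar cipher with shift 1.
Decoding nbe: n−1=m, b−1=a, e−1=d.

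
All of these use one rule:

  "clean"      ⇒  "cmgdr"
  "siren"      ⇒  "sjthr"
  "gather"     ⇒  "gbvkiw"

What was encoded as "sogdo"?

Each letter shifts forward by its position index (0, 1, 2, …) — the shift grows by one for each successive letter.
Undoing it on sogdo: s−0=s, o−1=n, g−2=e, d−3=a, o−4=k.

sneak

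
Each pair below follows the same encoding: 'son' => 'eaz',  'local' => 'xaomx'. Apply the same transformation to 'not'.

Compare letters: s→e is +12, o→a is +12, n→z is +12 — a constant shift. This is a Caesar cipher with shift 12.
For not: n+12=z, o+12=a, t+12=f.

zaf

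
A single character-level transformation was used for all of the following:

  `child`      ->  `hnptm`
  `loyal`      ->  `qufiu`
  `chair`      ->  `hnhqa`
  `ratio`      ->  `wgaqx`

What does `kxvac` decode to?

frost

Each letter shifts forward by (position + 5), i.e. 5, 6, 7, … — the shift grows by one for each successive letter.
Reversing it on kxvac: k−5=f, x−6=r, v−7=o, a−8=s, c−9=t.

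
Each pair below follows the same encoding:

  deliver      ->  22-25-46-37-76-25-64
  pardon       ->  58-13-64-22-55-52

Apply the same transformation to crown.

19-64-55-79-52

d(#4)→22 and e(#5)→25: differences scale by 3, so n = 3·pos + 10. The formula is n = 3×(alphabet index, a=1) + 10.
For crown: c=3→19, r=18→64, o=15→55, w=23→79, n=14→52.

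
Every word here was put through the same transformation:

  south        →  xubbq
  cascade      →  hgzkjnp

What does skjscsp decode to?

necktie

In south: s→x is +5, o→u is +6, u→b is +7, t→b is +8 — the shift increases by 1 each position. Letter i (0-indexed) is shifted by i+5, so successive shifts are 5, 6, 7, ….
Decoding skjscsp: s−5=n, k−6=e, j−7=c, s−8=k, c−9=t, s−10=i, p−11=e.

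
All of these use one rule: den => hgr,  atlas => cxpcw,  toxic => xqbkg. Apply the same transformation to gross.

kvqww

The shift depends on letter class: consonant d→h is +4, but vowel e→g is +2. Two shifts are in play — +2 for a/e/i/o/u, +4 for every other letter.
Applying it to gross: g(cons)+4=k, r(cons)+4=v, o(vowel)+2=q, s(cons)+4=w, s(cons)+4=w.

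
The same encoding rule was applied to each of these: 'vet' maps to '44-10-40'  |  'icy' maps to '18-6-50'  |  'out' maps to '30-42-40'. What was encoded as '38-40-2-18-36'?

With a=1..z=26, the number is 2·pos.
Undoing it on 38-40-2-18-36: 38→(38−0)÷2=19=s, 40→(40−0)÷2=20=t, 2→(2−0)÷2=1=a, 18→(18−0)÷2=9=i, 36→(36−0)÷2=18=r.

stair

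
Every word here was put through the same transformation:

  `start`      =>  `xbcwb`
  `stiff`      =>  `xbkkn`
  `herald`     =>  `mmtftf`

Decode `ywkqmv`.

toilet

The shifts repeat in a cycle of length 3: positions 0,1,… shift by +5, +8, +2, then the pattern repeats.
Reversing it on ywkqmv: y−5=t, w−8=o, k−2=i, q−5=l, m−8=e, v−2=t.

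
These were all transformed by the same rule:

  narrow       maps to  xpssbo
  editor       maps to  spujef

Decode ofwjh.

given

The output letters match the input read backwards, each shifted +1: narrow reversed is worran. The word is reversed, then every letter is shifted forward by 1.
Undoing it on ofwjh: shift back: o−1=n, f−1=e, w−1=v, j−1=i, h−1=g → nevig; then reverse → given.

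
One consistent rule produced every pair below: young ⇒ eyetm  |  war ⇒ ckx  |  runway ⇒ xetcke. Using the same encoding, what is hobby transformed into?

Two shifts are in play — +10 for a/e/i/o/u, +6 for every other letter.
Applying it to hobby: h(cons)+6=n, o(vowel)+10=y, b(cons)+6=h, b(cons)+6=h, y(cons)+6=e.

nyhhe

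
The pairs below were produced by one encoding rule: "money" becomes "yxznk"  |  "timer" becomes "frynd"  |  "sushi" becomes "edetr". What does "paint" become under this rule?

bjrzf

The shift depends on letter class: consonant m→y is +12, but vowel o→x is +9. Vowels shift forward by 9 and consonants shift forward by 12.
For paint: p(cons)+12=b, a(vowel)+9=j, i(vowel)+9=r, n(cons)+12=z, t(cons)+12=f.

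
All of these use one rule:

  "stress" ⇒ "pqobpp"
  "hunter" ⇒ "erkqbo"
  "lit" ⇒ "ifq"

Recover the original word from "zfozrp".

Compare letters: s→p is +23, t→q is +23, r→o is +23 — a constant shift. Each letter is shifted forward by 23 in the alphabet (a Caesar shift of +23).
Undoing it on zfozrp: z−23=c, f−23=i, o−23=r, z−23=c, r−23=u, p−23=s.

circus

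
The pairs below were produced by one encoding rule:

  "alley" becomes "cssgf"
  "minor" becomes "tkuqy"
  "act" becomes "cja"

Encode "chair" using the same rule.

jocky

The shift depends on letter class: consonant l→s is +7, but vowel a→c is +2. Vowels shift forward by 2 and consonants shift forward by 7.
For chair: c(cons)+7=j, h(cons)+7=o, a(vowel)+2=c, i(vowel)+2=k, r(cons)+7=y.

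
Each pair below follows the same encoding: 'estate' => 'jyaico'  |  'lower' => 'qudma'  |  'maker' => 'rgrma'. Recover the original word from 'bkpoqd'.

Letter i (0-indexed) is shifted by i+5, so successive shifts are 5, 6, 7, ….
Undoing it on bkpoqd: b−5=w, k−6=e, p−7=i, o−8=g, q−9=h, d−10=t.

weight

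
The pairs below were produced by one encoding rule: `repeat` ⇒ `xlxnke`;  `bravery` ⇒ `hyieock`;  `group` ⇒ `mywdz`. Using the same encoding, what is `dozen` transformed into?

In repeat: r→x is +6, e→l is +7, p→x is +8, e→n is +9 — the shift increases by 1 each position. The shift increases by 1 at each position, starting from +6: 6, 7, 8, ….
On dozen: d+6=j, o+7=v, z+8=h, e+9=n, n+10=x.

jvhnx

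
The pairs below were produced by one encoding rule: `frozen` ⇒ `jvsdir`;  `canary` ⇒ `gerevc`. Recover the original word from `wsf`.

Compare letters: f→j is +4, r→v is +4, o→s is +4 — a constant shift. This is a Caesar cipher with shift 4.
Undoing it on wsf: w−4=s, s−4=o, f−4=b.

sob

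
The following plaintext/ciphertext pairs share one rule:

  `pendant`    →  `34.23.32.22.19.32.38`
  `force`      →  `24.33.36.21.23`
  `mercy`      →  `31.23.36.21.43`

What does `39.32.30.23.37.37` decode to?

p is letter #16 and maps to 34: an offset of 18. Letters become their 1-based position plus 18 (so a→19, b→20, …).
Decoding 39.32.30.23.37.37: 39→(39−18)÷1=21=u, 32→(32−18)÷1=14=n, 30→(30−18)÷1=12=l, 23→(23−18)÷1=5=e, 37→(37−18)÷1=19=s, 37→(37−18)÷1=19=s.

unless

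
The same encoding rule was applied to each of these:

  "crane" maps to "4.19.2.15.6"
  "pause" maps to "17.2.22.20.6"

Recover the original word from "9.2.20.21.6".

haste

c is letter #3 and maps to 4: an offset of 1. Each letter is replaced by its alphabet position (a=1..z=26) + 1.
Undoing it on 9.2.20.21.6: 9→(9−1)÷1=8=h, 2→(2−1)÷1=1=a, 20→(20−1)÷1=19=s, 21→(21−1)÷1=20=t, 6→(6−1)÷1=5=e.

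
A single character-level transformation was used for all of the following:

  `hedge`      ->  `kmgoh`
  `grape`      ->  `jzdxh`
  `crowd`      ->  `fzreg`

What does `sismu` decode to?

paper

It's a Vigenère-style cipher with numeric key [3,8]: position i shifts by key[i mod 2].
Decoding sismu: s−3=p, i−8=a, s−3=p, m−8=e, u−3=r.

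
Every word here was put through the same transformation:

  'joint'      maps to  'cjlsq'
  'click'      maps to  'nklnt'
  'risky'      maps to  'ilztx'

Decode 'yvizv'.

verse

j(9)→c(2) and o(14)→j(9) fit y≡17x+5 (mod 26); the inverse of 17 mod 26 is 23. Treating letters as 0–25, the rule is x ↦ 17x + 5 (mod 26).
Reversing it on yvizv: y(24)→23·(24−5)≡21=v; v(21)→23·(21−5)≡4=e; i(8)→23·(8−5)≡17=r; z(25)→23·(25−5)≡18=s; v(21)→23·(21−5)≡4=e (all mod 26).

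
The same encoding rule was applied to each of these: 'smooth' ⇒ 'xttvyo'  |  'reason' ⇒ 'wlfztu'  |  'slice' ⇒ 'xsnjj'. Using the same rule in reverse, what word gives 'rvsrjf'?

Shifts by position in smooth: pos 0: s→x (+5), pos 1: m→t (+7), pos 2: o→t (+5), pos 3: o→v (+7) — repeating every 2. It's a Vigenère-style cipher with numeric key [5,7]: position i shifts by key[i mod 2].
Decoding rvsrjf: r−5=m, v−7=o, s−5=n, r−7=k, j−5=e, f−7=y.

monkey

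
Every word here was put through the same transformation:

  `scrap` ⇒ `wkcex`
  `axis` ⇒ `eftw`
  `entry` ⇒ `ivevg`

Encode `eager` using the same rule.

iiriz

Shifts by position in scrap: pos 0: s→w (+4), pos 1: c→k (+8), pos 2: r→c (+11), pos 3: a→e (+4), pos 4: p→x (+8) — repeating every 3. The shifts repeat in a cycle of length 3: positions 0,1,… shift by +4, +8, +11, then the pattern repeats.
Applying it to eager: e+4=i, a+8=i, g+11=r, e+4=i, r+8=z.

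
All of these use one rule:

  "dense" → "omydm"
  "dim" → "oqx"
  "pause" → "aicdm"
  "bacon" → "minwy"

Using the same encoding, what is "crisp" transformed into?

ncqda

The shift depends on letter class: consonant d→o is +11, but vowel e→m is +8. Vowels shift forward by 8 and consonants shift forward by 11.
For crisp: c(cons)+11=n, r(cons)+11=c, i(vowel)+8=q, s(cons)+11=d, p(cons)+11=a.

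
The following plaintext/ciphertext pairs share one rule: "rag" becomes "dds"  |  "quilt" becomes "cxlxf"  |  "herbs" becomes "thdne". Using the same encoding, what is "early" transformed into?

The rule splits by letter class: vowels +3, consonants +12.
Applying it to early: e(vowel)+3=h, a(vowel)+3=d, r(cons)+12=d, l(cons)+12=x, y(cons)+12=k.

hddxk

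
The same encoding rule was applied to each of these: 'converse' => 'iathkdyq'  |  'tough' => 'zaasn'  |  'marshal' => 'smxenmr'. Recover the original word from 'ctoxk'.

It's a Vigenère-style cipher with numeric key [6,12]: position i shifts by key[i mod 2].
Decoding ctoxk: c−6=w, t−12=h, o−6=i, x−12=l, k−6=e.

while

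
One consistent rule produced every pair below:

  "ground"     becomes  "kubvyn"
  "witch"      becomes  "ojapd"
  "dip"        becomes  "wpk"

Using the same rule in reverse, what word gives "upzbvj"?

cousin

Two steps: reverse the string, then apply a Caesar shift of +7.
Decoding upzbvj: shift back: u−7=n, p−7=i, z−7=s, b−7=u, v−7=o, j−7=c → nisuoc; then reverse → cousin.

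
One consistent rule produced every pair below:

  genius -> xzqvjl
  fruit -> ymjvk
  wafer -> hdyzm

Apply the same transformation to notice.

g(6)→x(23) and e(4)→z(25) fit y≡25x+3 (mod 26); the inverse of 25 mod 26 is 25. This is an affine cipher: with a=0,…,z=25, each position x becomes (25x+3) mod 26.
On notice: n(13)→25·13+3≡16=q; o(14)→25·14+3≡15=p; t(19)→25·19+3≡10=k; i(8)→25·8+3≡21=v; c(2)→25·2+3≡1=b; e(4)→25·4+3≡25=z (all mod 26).

qpkvbz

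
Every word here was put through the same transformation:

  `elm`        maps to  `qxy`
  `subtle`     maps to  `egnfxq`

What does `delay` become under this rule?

It's a constant shift of +12 (ROT12).
On delay: d+12=p, e+12=q, l+12=x, a+12=m, y+12=k.

pqxmk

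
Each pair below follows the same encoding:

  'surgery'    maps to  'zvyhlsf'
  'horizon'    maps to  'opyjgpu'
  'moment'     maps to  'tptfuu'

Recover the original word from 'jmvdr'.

Shifts by position in surgery: pos 0: s→z (+7), pos 1: u→v (+1), pos 2: r→y (+7), pos 3: g→h (+1) — repeating every 2. It's a Vigenère-style cipher with numeric key [7,1]: position i shifts by key[i mod 2].
Reversing it on jmvdr: j−7=c, m−1=l, v−7=o, d−1=c, r−7=k.

clock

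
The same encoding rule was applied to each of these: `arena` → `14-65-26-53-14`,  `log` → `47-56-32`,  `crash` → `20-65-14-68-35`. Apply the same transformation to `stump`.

With a=1..z=26, the number is 3·pos + 11.
Applying it to stump: s=19→68, t=20→71, u=21→74, m=13→50, p=16→59.

68-71-74-50-59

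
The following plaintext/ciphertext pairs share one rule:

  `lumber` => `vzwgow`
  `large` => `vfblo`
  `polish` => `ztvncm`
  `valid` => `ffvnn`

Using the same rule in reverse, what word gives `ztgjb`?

Shifts by position in lumber: pos 0: l→v (+10), pos 1: u→z (+5), pos 2: m→w (+10), pos 3: b→g (+5) — repeating every 2. The shifts repeat in a cycle of length 2: positions 0,1,… shift by +10, +5, then the pattern repeats.
Decoding ztgjb: z−10=p, t−5=o, g−10=w, j−5=e, b−10=r.

power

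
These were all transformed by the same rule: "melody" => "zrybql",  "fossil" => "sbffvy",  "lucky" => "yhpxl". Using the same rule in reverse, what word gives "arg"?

net

Compare letters: m→z is +13, e→r is +13, l→y is +13 — a constant shift. This is a Caesar cipher with shift 13.
Reversing it on arg: a−13=n, r−13=e, g−13=t.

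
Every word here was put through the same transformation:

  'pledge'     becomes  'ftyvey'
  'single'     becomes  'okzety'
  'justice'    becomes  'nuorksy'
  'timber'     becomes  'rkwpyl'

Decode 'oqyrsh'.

sketch

This is an affine cipher: with a=0,…,z=25, each position x becomes (3x+12) mod 26.
Reversing it on oqyrsh: o(14)→9·(14−12)≡18=s; q(16)→9·(16−12)≡10=k; y(24)→9·(24−12)≡4=e; r(17)→9·(17−12)≡19=t; s(18)→9·(18−12)≡2=c; h(7)→9·(7−12)≡7=h (all mod 26).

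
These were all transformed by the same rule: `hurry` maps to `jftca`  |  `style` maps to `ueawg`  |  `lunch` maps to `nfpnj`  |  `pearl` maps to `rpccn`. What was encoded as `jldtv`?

habit

Shifts by position in hurry: pos 0: h→j (+2), pos 1: u→f (+11), pos 2: r→t (+2), pos 3: r→c (+11) — repeating every 2. The shifts repeat in a cycle of length 2: positions 0,1,… shift by +2, +11, then the pattern repeats.
Undoing it on jldtv: j−2=h, l−11=a, d−2=b, t−11=i, v−2=t.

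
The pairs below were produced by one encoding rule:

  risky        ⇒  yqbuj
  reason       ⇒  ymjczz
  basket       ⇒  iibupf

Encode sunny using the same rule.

zcwxj

In risky: r→y is +7, i→q is +8, s→b is +9, k→u is +10 — the shift increases by 1 each position. Each letter shifts forward by (position + 7), i.e. 7, 8, 9, … — the shift grows by one for each successive letter.
On sunny: s+7=z, u+8=c, n+9=w, n+10=x, y+11=j.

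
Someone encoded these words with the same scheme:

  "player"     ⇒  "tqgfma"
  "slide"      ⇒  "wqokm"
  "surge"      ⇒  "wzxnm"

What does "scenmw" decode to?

oxygen

In player: p→t is +4, l→q is +5, a→g is +6, y→f is +7 — the shift increases by 1 each position. Each letter shifts forward by (position + 4), i.e. 4, 5, 6, … — the shift grows by one for each successive letter.
Decoding scenmw: s−4=o, c−5=x, e−6=y, n−7=g, m−8=e, w−9=n.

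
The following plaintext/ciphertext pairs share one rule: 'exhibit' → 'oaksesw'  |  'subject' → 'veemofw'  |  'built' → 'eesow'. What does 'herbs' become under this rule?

The rule splits by letter class: vowels +10, consonants +3.
On herbs: h(cons)+3=k, e(vowel)+10=o, r(cons)+3=u, b(cons)+3=e, s(cons)+3=v.

kouev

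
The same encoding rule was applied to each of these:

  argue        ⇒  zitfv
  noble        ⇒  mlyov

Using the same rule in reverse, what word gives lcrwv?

oxide

Each pair mirrors across the alphabet (a↔z, r↔i, g↔t): positions sum to 25. Each letter is replaced by its mirror in the alphabet: a↔z, b↔y, c↔x, and so on (the Atbash cipher).
Undoing it on lcrwv: l↔o, c↔x, r↔i, w↔d, v↔e.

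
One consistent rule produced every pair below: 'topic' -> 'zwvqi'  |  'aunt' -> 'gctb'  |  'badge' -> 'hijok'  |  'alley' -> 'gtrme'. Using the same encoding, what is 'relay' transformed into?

xmrie

Shifts by position in topic: pos 0: t→z (+6), pos 1: o→w (+8), pos 2: p→v (+6), pos 3: i→q (+8) — repeating every 2. It's a Vigenère-style cipher with numeric key [6,8]: position i shifts by key[i mod 2].
On relay: r+6=x, e+8=m, l+6=r, a+8=i, y+6=e.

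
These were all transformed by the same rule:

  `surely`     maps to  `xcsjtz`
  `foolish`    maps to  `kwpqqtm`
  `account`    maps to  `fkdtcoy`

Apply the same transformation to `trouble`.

yzpzjmj

Shifts by position in surely: pos 0: s→x (+5), pos 1: u→c (+8), pos 2: r→s (+1), pos 3: e→j (+5), pos 4: l→t (+8), pos 5: y→z (+1) — repeating every 3. A repeating key of period 3 is used — shifts +5, +8, +1 over and over.
For trouble: t+5=y, r+8=z, o+1=p, u+5=z, b+8=j, l+1=m, e+5=j.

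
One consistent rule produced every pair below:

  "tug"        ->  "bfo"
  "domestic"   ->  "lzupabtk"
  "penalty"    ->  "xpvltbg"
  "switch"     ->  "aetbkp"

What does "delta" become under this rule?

lptbl

The rule splits by letter class: vowels +11, consonants +8.
Applying it to delta: d(cons)+8=l, e(vowel)+11=p, l(cons)+8=t, t(cons)+8=b, a(vowel)+11=l.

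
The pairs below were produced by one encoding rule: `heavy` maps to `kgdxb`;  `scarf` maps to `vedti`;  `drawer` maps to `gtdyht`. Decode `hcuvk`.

Shifts by position in heavy: pos 0: h→k (+3), pos 1: e→g (+2), pos 2: a→d (+3), pos 3: v→x (+2) — repeating every 2. It's a Vigenère-style cipher with numeric key [3,2]: position i shifts by key[i mod 2].
Reversing it on hcuvk: h−3=e, c−2=a, u−3=r, v−2=t, k−3=h.

earth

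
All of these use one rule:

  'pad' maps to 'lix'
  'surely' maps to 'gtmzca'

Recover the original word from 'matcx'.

pulse

The word is reversed, then every letter is shifted forward by 8.
Reversing it on matcx: shift back: m−8=e, a−8=s, t−8=l, c−8=u, x−8=p → eslup; then reverse → pulse.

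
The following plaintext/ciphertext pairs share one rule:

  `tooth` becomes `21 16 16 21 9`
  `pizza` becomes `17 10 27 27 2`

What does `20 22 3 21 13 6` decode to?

t is letter #20 and maps to 21: an offset of 1. Letters become their 1-based position plus 1 (so a→2, b→3, …).
Decoding 20 22 3 21 13 6: 20→(20−1)÷1=19=s, 22→(22−1)÷1=21=u, 3→(3−1)÷1=2=b, 21→(21−1)÷1=20=t, 13→(13−1)÷1=12=l, 6→(6−1)÷1=5=e.

subtle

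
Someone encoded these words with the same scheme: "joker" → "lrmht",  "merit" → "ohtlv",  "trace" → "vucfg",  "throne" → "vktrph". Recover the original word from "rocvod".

plasma

Shifts by position in joker: pos 0: j→l (+2), pos 1: o→r (+3), pos 2: k→m (+2), pos 3: e→h (+3) — repeating every 2. It's a Vigenère-style cipher with numeric key [2,3]: position i shifts by key[i mod 2].
Decoding rocvod: r−2=p, o−3=l, c−2=a, v−3=s, o−2=m, d−3=a.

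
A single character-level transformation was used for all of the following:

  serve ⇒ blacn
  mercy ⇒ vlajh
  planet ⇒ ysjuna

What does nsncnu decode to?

eleven

A repeating key of period 2 is used — shifts +9, +7 over and over.
Reversing it on nsncnu: n−9=e, s−7=l, n−9=e, c−7=v, n−9=e, u−7=n.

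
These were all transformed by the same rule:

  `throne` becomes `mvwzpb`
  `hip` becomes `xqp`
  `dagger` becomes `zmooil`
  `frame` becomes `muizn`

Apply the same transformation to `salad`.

Two steps: reverse the string, then apply a Caesar shift of +8.
Applying it to salad: reverse → dalas; then shift: d+8=l, a+8=i, l+8=t, a+8=i, s+8=a.

litia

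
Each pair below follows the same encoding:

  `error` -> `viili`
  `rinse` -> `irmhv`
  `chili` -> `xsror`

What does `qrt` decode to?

This is the alphabet-reversal cipher (Atbash): a becomes z, b becomes y, etc.
Undoing it on qrt: q↔j, r↔i, t↔g.

jig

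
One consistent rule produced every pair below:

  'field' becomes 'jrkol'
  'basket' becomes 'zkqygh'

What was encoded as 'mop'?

jig

The output letters match the input read backwards, each shifted +6: field reversed is dleif. The word is reversed, then every letter is shifted forward by 6.
Decoding mop: shift back: m−6=g, o−6=i, p−6=j → gij; then reverse → jig.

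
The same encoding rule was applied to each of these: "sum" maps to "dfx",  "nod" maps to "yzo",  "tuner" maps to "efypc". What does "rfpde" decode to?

Every letter moves 11 places later in the alphabet, wrapping around z→a.
Reversing it on rfpde: r−11=g, f−11=u, p−11=e, d−11=s, e−11=t.

guest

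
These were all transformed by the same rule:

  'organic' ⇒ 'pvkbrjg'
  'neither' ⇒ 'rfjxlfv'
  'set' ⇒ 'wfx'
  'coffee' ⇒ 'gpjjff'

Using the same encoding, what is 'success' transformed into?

The shift depends on letter class: consonant r→v is +4, but vowel o→p is +1. The rule splits by letter class: vowels +1, consonants +4.
Applying it to success: s(cons)+4=w, u(vowel)+1=v, c(cons)+4=g, c(cons)+4=g, e(vowel)+1=f, s(cons)+4=w, s(cons)+4=w.

wvggfww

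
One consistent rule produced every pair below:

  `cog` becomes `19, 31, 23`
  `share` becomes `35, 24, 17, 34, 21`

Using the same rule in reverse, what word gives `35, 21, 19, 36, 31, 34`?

sector

c is letter #3 and maps to 19: an offset of 16. Each letter is replaced by its alphabet position (a=1..z=26) + 16.
Undoing it on 35, 21, 19, 36, 31, 34: 35→(35−16)÷1=19=s, 21→(21−16)÷1=5=e, 19→(19−16)÷1=3=c, 36→(36−16)÷1=20=t, 31→(31−16)÷1=15=o, 34→(34−16)÷1=18=r.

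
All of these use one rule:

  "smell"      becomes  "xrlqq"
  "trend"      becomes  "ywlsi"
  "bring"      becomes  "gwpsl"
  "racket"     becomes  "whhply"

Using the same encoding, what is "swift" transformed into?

xbpky

The shift depends on letter class: consonant s→x is +5, but vowel e→l is +7. The rule splits by letter class: vowels +7, consonants +5.
On swift: s(cons)+5=x, w(cons)+5=b, i(vowel)+7=p, f(cons)+5=k, t(cons)+5=y.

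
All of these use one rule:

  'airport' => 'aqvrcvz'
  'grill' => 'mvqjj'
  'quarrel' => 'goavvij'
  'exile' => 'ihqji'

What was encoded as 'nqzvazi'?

a(0)→a(0) and i(8)→q(16) fit y≡15x+0 (mod 26); the inverse of 15 mod 26 is 7. This is an affine cipher: with a=0,…,z=25, each position x becomes (15x+0) mod 26.
Undoing it on nqzvazi: n(13)→7·(13−0)≡13=n; q(16)→7·(16−0)≡8=i; z(25)→7·(25−0)≡19=t; v(21)→7·(21−0)≡17=r; a(0)→7·(0−0)≡0=a; z(25)→7·(25−0)≡19=t; i(8)→7·(8−0)≡4=e (all mod 26).

nitrate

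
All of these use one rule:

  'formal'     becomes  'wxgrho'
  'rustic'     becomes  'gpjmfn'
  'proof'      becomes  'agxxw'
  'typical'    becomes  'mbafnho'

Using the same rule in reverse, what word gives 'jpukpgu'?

f(5)→w(22) and o(14)→x(23) fit y≡3x+7 (mod 26); the inverse of 3 mod 26 is 9. Each letter's alphabet position (a=0..z=25) is mapped through 3·x+7 mod 26 — an affine cipher.
Reversing it on jpukpgu: j(9)→9·(9−7)≡18=s; p(15)→9·(15−7)≡20=u; u(20)→9·(20−7)≡13=n; k(10)→9·(10−7)≡1=b; p(15)→9·(15−7)≡20=u; g(6)→9·(6−7)≡17=r; u(20)→9·(20−7)≡13=n (all mod 26).

sunburn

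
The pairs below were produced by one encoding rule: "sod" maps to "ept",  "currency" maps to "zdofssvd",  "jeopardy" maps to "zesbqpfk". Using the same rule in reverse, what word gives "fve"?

due

Read the word backwards and shift each letter +1.
Reversing it on fve: shift back: f−1=e, v−1=u, e−1=d → eud; then reverse → due.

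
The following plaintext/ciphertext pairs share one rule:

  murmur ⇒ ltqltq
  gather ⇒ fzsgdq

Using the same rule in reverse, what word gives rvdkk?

swell

Compare letters: m→l is +25, u→t is +25, r→q is +25 — a constant shift. Every letter moves 25 places later in the alphabet, wrapping around z→a.
Decoding rvdkk: r−25=s, v−25=w, d−25=e, k−25=l, k−25=l.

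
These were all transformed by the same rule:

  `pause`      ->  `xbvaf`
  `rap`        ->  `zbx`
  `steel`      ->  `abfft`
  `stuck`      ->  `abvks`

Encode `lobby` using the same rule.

tpjjg

The shift depends on letter class: consonant p→x is +8, but vowel a→b is +1. Two shifts are in play — +1 for a/e/i/o/u, +8 for every other letter.
For lobby: l(cons)+8=t, o(vowel)+1=p, b(cons)+8=j, b(cons)+8=j, y(cons)+8=g.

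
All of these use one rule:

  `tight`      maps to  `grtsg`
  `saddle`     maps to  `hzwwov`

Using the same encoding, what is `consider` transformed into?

xlmhrwvi

Each pair mirrors across the alphabet (t↔g, i↔r, g↔t): positions sum to 25. Each letter is replaced by its mirror in the alphabet: a↔z, b↔y, c↔x, and so on (the Atbash cipher).
Applying it to consider: c↔x, o↔l, n↔m, s↔h, i↔r, d↔w, e↔v, r↔i.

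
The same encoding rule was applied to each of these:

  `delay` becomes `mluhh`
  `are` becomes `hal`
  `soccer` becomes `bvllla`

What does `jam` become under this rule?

The shift depends on letter class: consonant d→m is +9, but vowel e→l is +7. The rule splits by letter class: vowels +7, consonants +9.
Applying it to jam: j(cons)+9=s, a(vowel)+7=h, m(cons)+9=v.

shv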